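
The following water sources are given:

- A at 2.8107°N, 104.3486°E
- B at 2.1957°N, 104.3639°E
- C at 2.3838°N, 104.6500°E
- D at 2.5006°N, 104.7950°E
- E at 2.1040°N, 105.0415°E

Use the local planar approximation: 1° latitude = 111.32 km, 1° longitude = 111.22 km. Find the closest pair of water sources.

C and D

Pairwise distances:
C–D: √((0.1168·111.32)² + (0.1450·111.22)²) = √(169.056581 + 260.076904) = 20.7155 km
B–C: √((0.1881·111.32)² + (0.2861·111.22)²) = √(438.453949 + 1012.515073) = 38.0916 km
D–E: √((-0.3966·111.32)² + (0.2465·111.22)²) = √(1949.179410 + 751.622251) = 51.9692 km
C–E: √((-0.2798·111.32)² + (0.3915·111.22)²) = √(970.156540 + 1895.960627) = 53.5361 km
A–C: √((-0.4269·111.32)² + (0.3014·111.22)²) = √(2258.388767 + 1123.704907) = 58.1558 km
B–D: √((0.3049·111.32)² + (0.4311·111.22)²) = √(1152.023250 + 2298.909247) = 58.7446 km
A–D: √((-0.3101·111.32)² + (0.4464·111.22)²) = √(1191.653321 + 2464.984276) = 60.4701 km
A–B: √((-0.6150·111.32)² + (0.0153·111.22)²) = √(4687.018059 + 2.895667) = 68.4829 km
B–E: √((-0.0917·111.32)² + (0.6776·111.22)²) = √(104.204162 + 5679.532331) = 76.0509 km
A–E: √((-0.7067·111.32)² + (0.6929·111.22)²) = √(6188.944355 + 5938.912191) = 110.1265 km
Closest pair: C–D at 20.7155 km.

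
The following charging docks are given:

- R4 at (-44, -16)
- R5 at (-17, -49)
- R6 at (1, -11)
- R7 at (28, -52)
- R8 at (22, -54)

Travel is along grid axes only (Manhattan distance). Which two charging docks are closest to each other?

Pairwise distances:
R4–R5: 60
R4–R6: 50
R4–R7: 108
R4–R8: 104
R5–R6: 56
R5–R7: 48
R5–R8: 44
R6–R7: 68
R6–R8: 64
R7–R8: 8
Closest pair: R7–R8 at 8.

R7 and R8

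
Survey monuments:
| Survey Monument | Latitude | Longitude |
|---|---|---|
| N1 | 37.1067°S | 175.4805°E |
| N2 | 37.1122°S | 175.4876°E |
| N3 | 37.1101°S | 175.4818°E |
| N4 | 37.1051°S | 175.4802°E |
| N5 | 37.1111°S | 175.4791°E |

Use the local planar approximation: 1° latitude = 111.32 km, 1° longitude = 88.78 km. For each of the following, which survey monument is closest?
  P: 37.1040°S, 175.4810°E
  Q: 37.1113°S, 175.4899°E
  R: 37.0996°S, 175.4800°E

P→N4; Q→N2; R→N4

P at 37.1040°S, 175.4810°E:
  N1: 0.3038 km
  N2: 1.0847 km
  N3: 0.6828 km
  N4: 0.1416 km
  N5: 0.8082 km
  → nearest: N4 (0.1416 km)
Q at 37.1113°S, 175.4899°E:
  N1: 0.9791 km
  N2: 0.2274 km
  N3: 0.7314 km
  N4: 1.1036 km
  N5: 0.9591 km
  → nearest: N2 (0.2274 km)
R at 37.0996°S, 175.4800°E:
  N1: 0.7916 km
  N2: 1.5565 km
  N3: 1.1797 km
  N4: 0.6125 km
  N5: 1.2827 km
  → nearest: N4 (0.6125 km)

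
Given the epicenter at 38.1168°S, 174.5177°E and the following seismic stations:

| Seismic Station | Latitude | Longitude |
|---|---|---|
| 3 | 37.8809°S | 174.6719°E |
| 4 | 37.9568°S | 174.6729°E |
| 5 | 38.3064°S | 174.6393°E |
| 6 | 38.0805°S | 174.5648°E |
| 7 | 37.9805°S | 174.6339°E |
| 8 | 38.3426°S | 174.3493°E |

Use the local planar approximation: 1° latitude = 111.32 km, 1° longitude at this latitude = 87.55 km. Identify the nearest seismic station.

6

Distances from 38.1168°S, 174.5177°E:
3: 29.5273 km
4: 22.4024 km
5: 23.6392 km
6: 5.7735 km
7: 18.2678 km
8: 29.1409 km
Minimum: 6 at 5.7735 km.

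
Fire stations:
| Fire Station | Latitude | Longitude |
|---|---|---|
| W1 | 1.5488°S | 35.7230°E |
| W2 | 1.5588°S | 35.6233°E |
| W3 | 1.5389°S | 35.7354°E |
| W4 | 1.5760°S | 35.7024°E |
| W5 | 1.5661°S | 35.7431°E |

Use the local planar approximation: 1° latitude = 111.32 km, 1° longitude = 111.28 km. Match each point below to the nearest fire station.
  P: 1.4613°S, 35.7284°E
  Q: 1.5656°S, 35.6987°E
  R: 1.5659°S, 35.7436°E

P→W3; Q→W4; R→W5

P at 1.4613°S, 35.7284°E:
  W1: √((-0.0875·111.32)² + (-0.0054·111.28)²) = √(94.877340 + 0.361095) = 9.7590 km
  W2: √((-0.0975·111.32)² + (-0.1051·111.28)²) = √(117.802804 + 136.785375) = 15.9558 km
  W3: √((-0.0776·111.32)² + (0.0070·111.28)²) = √(74.622507 + 0.606779) = 8.6735 km
  W4: √((-0.1147·111.32)² + (-0.0260·111.28)²) = √(163.032141 + 8.371069) = 13.0921 km
  W5: √((-0.1048·111.32)² + (0.0147·111.28)²) = √(136.103396 + 2.675894) = 11.7805 km
  → nearest: W3 (8.6735 km)
Q at 1.5656°S, 35.6987°E:
  W1: √((0.0168·111.32)² + (0.0243·111.28)²) = √(3.497558 + 7.312178) = 3.2878 km
  W2: √((0.0068·111.32)² + (-0.0754·111.28)²) = √(0.573013 + 70.400692) = 8.4246 km
  W3: √((0.0267·111.32)² + (0.0367·111.28)²) = √(8.834234 + 16.678860) = 5.0510 km
  W4: √((-0.0104·111.32)² + (0.0037·111.28)²) = √(1.340334 + 0.169527) = 1.2288 km
  W5: √((-0.0005·111.32)² + (0.0444·111.28)²) = √(0.003098 + 24.411821) = 4.9411 km
  → nearest: W4 (1.2288 km)
R at 1.5659°S, 35.7436°E:
  W1: √((0.0171·111.32)² + (-0.0206·111.28)²) = √(3.623586 + 5.254951) = 2.9797 km
  W2: √((0.0071·111.32)² + (-0.1203·111.28)²) = √(0.624688 + 179.211341) = 13.4103 km
  W3: √((0.0270·111.32)² + (-0.0082·111.28)²) = √(9.033872 + 0.832649) = 3.1411 km
  W4: √((-0.0101·111.32)² + (-0.0412·111.28)²) = √(1.264122 + 21.019804) = 4.7206 km
  W5: √((-0.0002·111.32)² + (-0.0005·111.28)²) = √(0.000496 + 0.003096) = 0.0599 km
  → nearest: W5 (0.0599 km)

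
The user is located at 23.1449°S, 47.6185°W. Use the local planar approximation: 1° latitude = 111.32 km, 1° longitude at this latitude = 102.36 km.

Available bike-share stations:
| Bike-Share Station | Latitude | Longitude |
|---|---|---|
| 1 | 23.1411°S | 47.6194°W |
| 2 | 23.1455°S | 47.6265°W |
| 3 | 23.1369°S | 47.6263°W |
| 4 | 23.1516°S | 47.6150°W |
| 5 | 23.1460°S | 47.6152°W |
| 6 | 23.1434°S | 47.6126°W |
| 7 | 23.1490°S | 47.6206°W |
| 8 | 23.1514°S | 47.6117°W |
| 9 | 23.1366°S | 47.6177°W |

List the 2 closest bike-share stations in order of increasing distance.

Distances from 23.1449°S, 47.6185°W:
1: √((0.0038·111.32)² + (-0.0009·102.36)²) = √(0.178943 + 0.008487) = 0.4329 km
2: √((-0.0006·111.32)² + (-0.0080·102.36)²) = √(0.004461 + 0.670564) = 0.8216 km
3: √((0.0080·111.32)² + (-0.0078·102.36)²) = √(0.793097 + 0.637455) = 1.1961 km
4: √((-0.0067·111.32)² + (0.0035·102.36)²) = √(0.556283 + 0.128350) = 0.8274 km
5: √((-0.0011·111.32)² + (0.0033·102.36)²) = √(0.014994 + 0.114101) = 0.3593 km
6: √((0.0015·111.32)² + (0.0059·102.36)²) = √(0.027882 + 0.364724) = 0.6266 km
7: √((-0.0041·111.32)² + (-0.0021·102.36)²) = √(0.208312 + 0.046206) = 0.5045 km
8: √((-0.0065·111.32)² + (0.0068·102.36)²) = √(0.523568 + 0.484483) = 1.0040 km
9: √((0.0083·111.32)² + (0.0008·102.36)²) = √(0.853695 + 0.006706) = 0.9276 km
Sorted: 5 (0.3593 km) < 1 (0.4329 km) < 7 (0.5045 km) < 6 (0.6266 km) < …

5, 1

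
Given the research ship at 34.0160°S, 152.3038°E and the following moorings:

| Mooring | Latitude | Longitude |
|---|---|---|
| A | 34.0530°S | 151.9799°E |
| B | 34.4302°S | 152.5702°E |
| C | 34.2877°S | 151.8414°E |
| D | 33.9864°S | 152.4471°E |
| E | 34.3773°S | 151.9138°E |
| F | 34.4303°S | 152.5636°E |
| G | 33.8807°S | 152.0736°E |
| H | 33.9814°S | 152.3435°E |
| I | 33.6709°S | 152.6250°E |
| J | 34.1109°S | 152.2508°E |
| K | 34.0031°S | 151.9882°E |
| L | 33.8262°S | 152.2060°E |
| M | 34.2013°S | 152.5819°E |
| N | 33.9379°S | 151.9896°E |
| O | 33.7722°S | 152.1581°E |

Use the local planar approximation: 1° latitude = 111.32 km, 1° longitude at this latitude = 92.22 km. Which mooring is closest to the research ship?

H

Distances from 34.0160°S, 152.3038°E:
A: 30.1527 km
B: 52.2453 km
C: 52.2799 km
D: 13.6197 km
E: 53.9554 km
F: 51.9718 km
G: 26.0293 km
H: 5.3141 km
I: 48.5102 km
J: 11.6401 km
K: 29.1400 km
L: 22.9730 km
M: 32.9125 km
N: 30.2517 km
O: 30.2838 km
Minimum: H at 5.3141 km.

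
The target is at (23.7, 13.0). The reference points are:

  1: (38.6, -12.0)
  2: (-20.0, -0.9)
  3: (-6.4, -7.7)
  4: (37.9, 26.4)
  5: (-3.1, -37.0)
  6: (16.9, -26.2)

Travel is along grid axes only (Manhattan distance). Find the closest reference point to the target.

Distances from (23.7, 13.0):
1: |14.9| + |-25.0| = 14.9 + 25.0 = 39.9
2: |-43.7| + |-13.9| = 43.7 + 13.9 = 57.6
3: |-30.1| + |-20.7| = 30.1 + 20.7 = 50.8
4: |14.2| + |13.4| = 14.2 + 13.4 = 27.6
5: |-26.8| + |-50.0| = 26.8 + 50.0 = 76.8
6: |-6.8| + |-39.2| = 6.8 + 39.2 = 46.0
Minimum: 4 at 27.6.

4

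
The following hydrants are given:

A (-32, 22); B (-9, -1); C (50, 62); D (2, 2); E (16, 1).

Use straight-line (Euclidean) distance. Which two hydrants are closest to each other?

B and D

Pairwise distances:
A–B: √((23)² + (-23)²) = √(529.000 + 529.000) = 32.5
A–C: √((82)² + (40)²) = √(6724.000 + 1600.000) = 91.2
A–D: √((34)² + (-20)²) = √(1156.000 + 400.000) = 39.4
A–E: √((48)² + (-21)²) = √(2304.000 + 441.000) = 52.4
B–C: √((59)² + (63)²) = √(3481.000 + 3969.000) = 86.3
B–D: √((11)² + (3)²) = √(121.000 + 9.000) = 11.4
B–E: √((25)² + (2)²) = √(625.000 + 4.000) = 25.1
C–D: √((-48)² + (-60)²) = √(2304.000 + 3600.000) = 76.8
C–E: √((-34)² + (-61)²) = √(1156.000 + 3721.000) = 69.8
D–E: √((14)² + (-1)²) = √(196.000 + 1.000) = 14.0
Closest pair: B–D at 11.4.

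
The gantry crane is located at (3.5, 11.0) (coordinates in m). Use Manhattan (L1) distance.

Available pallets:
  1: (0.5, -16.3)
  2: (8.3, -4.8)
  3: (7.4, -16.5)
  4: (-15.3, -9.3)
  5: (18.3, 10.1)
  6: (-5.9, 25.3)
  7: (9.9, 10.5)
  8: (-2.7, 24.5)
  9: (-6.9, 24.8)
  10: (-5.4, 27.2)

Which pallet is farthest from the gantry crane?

4

Distances from (3.5, 11.0):
1: 30.3 m
2: 20.6 m
3: 31.4 m
4: 39.1 m
5: 15.7 m
6: 23.7 m
7: 6.9 m
8: 19.7 m
9: 24.2 m
10: 25.1 m
Maximum: 4 at 39.1 m.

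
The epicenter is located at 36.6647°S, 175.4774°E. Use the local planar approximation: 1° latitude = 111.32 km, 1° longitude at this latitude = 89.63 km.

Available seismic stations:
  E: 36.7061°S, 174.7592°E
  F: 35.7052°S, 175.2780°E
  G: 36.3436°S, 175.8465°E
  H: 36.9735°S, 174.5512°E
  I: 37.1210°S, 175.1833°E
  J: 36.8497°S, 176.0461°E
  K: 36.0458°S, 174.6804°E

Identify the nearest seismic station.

G

Distances from 36.6647°S, 175.4774°E:
E: √((-0.0414·111.32)² + (-0.7182·89.63)²) = √(21.239636 + 4143.788630) = 64.5370 km
F: √((0.9595·111.32)² + (-0.1994·89.63)²) = √(11408.705077 + 319.416319) = 108.2965 km
G: √((0.3211·111.32)² + (0.3691·89.63)²) = √(1277.694445 + 1094.447373) = 48.7046 km
H: √((-0.3088·111.32)² + (-0.9262·89.63)²) = √(1181.682975 + 6891.541030) = 89.8511 km
I: √((-0.4563·111.32)² + (-0.2941·89.63)²) = √(2580.164128 + 694.859248) = 57.2278 km
J: √((-0.1850·111.32)² + (0.5687·89.63)²) = √(424.121074 + 2598.204014) = 54.9757 km
K: √((0.6189·111.32)² + (-0.7970·89.63)²) = √(4746.651651 + 5102.974941) = 99.2453 km
Minimum: G at 48.7046 km.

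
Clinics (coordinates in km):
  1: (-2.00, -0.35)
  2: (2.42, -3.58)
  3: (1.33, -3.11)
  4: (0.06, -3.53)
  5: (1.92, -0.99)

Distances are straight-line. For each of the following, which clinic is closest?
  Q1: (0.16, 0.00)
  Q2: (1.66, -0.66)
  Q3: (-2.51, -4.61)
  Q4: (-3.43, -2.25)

Q1 at (0.16, 0.00):
  1: 2.19 km
  2: 4.23 km
  3: 3.32 km
  4: 3.53 km
  5: 2.02 km
  → nearest: 5 (2.02 km)
Q2 at (1.66, -0.66):
  1: 3.67 km
  2: 3.02 km
  3: 2.47 km
  4: 3.29 km
  5: 0.42 km
  → nearest: 5 (0.42 km)
Q3 at (-2.51, -4.61):
  1: 4.29 km
  2: 5.04 km
  3: 4.12 km
  4: 2.79 km
  5: 5.72 km
  → nearest: 4 (2.79 km)
Q4 at (-3.43, -2.25):
  1: 2.38 km
  2: 6.00 km
  3: 4.84 km
  4: 3.72 km
  5: 5.50 km
  → nearest: 1 (2.38 km)

Q1→5; Q2→5; Q3→4; Q4→1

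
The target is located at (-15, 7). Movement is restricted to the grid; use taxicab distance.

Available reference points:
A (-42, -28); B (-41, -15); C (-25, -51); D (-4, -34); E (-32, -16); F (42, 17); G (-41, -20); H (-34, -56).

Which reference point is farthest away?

H

Distances from (-15, 7):
A: 62
B: 48
C: 68
D: 52
E: 40
F: 67
G: 53
H: 82
Maximum: H at 82.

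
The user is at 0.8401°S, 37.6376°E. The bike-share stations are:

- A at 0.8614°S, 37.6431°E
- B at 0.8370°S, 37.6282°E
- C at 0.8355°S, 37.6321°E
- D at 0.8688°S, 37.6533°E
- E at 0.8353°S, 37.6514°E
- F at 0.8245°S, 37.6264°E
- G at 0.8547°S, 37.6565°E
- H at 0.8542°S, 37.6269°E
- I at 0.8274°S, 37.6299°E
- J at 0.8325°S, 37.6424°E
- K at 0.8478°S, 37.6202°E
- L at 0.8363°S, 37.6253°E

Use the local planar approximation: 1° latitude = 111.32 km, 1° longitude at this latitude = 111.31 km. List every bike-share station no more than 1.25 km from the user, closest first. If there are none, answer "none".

Distances from 0.8401°S, 37.6376°E:
A: 2.4489 km
B: 1.1018 km
C: 0.7981 km
D: 3.6416 km
E: 1.6264 km
F: 2.1377 km
G: 2.6584 km
H: 1.9703 km
I: 1.6533 km
J: 1.0006 km
K: 2.1180 km
L: 1.4330 km
Threshold 1.25 km: C (0.7981 km), J (1.0006 km), B (1.1018 km) are within range.

C, J, B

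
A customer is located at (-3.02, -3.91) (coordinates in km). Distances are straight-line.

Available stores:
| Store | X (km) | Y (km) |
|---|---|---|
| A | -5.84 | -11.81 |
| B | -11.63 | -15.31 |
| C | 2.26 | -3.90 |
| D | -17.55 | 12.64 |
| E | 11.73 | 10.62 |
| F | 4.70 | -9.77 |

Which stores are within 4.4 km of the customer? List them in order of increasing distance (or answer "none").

none

Distances from (-3.02, -3.91):
A: √((-2.82)² + (-7.90)²) = √(7.9524 + 62.4100) = 8.39 km
B: √((-8.61)² + (-11.40)²) = √(74.1321 + 129.9600) = 14.29 km
C: √((5.28)² + (0.01)²) = √(27.8784 + 0.0001) = 5.28 km
D: √((-14.53)² + (16.55)²) = √(211.1209 + 273.9025) = 22.02 km
E: √((14.75)² + (14.53)²) = √(217.5625 + 211.1209) = 20.70 km
F: √((7.72)² + (-5.86)²) = √(59.5984 + 34.3396) = 9.69 km
Threshold 4.4 km: none within range.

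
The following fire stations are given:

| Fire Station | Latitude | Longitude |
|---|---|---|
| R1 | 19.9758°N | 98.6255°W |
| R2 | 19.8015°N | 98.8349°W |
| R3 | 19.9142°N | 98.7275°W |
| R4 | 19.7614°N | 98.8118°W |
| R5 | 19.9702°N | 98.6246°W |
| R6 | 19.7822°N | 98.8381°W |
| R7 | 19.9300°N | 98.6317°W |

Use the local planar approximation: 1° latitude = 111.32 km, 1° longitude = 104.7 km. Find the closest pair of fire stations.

Pairwise distances:
R1–R5: √((-0.0056·111.32)² + (0.0009·104.7)²) = √(0.388618 + 0.008879) = 0.6305 km
R2–R6: √((-0.0193·111.32)² + (-0.0032·104.7)²) = √(4.615949 + 0.112252) = 2.1744 km
R4–R6: √((0.0208·111.32)² + (-0.0263·104.7)²) = √(5.361336 + 7.582368) = 3.5977 km
R5–R7: √((-0.0402·111.32)² + (-0.0071·104.7)²) = √(20.026198 + 0.552599) = 4.5364 km
R2–R4: √((-0.0401·111.32)² + (0.0231·104.7)²) = √(19.926689 + 5.849481) = 5.0770 km
R1–R7: √((-0.0458·111.32)² + (-0.0062·104.7)²) = √(25.994254 + 0.421383) = 5.1396 km
R3–R7: √((0.0158·111.32)² + (0.0958·104.7)²) = √(3.093574 + 100.606116) = 10.1833 km
R3–R5: √((0.0560·111.32)² + (0.1029·104.7)²) = √(38.861759 + 116.071103) = 12.4472 km
R1–R3: √((-0.0616·111.32)² + (-0.1020·104.7)²) = √(47.022728 + 114.049584) = 12.6914 km
R2–R3: √((0.1127·111.32)² + (0.1074·104.7)²) = √(157.396194 + 126.445077) = 16.8476 km
R3–R6: √((-0.1320·111.32)² + (-0.1106·104.7)²) = √(215.920689 + 134.092231) = 18.7086 km
R3–R4: √((-0.1528·111.32)² + (-0.0843·104.7)²) = √(289.329758 + 77.901983) = 19.1633 km
R2–R7: √((0.1285·111.32)² + (0.2032·104.7)²) = √(204.622153 + 452.627327) = 25.6369 km
R4–R7: √((0.1686·111.32)² + (0.1801·104.7)²) = √(352.258544 + 355.566461) = 26.6050 km
R6–R7: √((0.1478·111.32)² + (0.2064·104.7)²) = √(270.704368 + 466.995558) = 27.1606 km
R2–R5: √((0.1687·111.32)² + (0.2103·104.7)²) = √(352.676531 + 484.810379) = 28.9394 km
R1–R2: √((-0.1743·111.32)² + (-0.2094·104.7)²) = √(376.479358 + 480.669669) = 29.2771 km
R4–R5: √((0.2088·111.32)² + (0.1872·104.7)²) = √(540.265685 + 384.153728) = 30.4043 km
R5–R6: √((-0.1880·111.32)² + (-0.2135·104.7)²) = √(437.987881 + 499.676727) = 30.6213 km
R1–R4: √((-0.2144·111.32)² + (-0.1863·104.7)²) = √(569.634071 + 380.468821) = 30.8237 km
R1–R6: √((-0.1936·111.32)² + (-0.2126·104.7)²) = √(464.469394 + 495.472875) = 30.9829 km
Closest pair: R1–R5 at 0.6305 km.

R1 and R5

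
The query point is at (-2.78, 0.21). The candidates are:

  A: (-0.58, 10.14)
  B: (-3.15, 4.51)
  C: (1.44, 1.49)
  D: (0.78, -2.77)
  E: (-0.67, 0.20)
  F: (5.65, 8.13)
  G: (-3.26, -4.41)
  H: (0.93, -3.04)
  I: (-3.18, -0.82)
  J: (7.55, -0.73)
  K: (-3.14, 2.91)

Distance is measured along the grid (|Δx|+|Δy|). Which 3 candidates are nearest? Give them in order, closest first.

I, E, K

Distances from (-2.78, 0.21):
A: |2.20| + |9.93| = 2.20 + 9.93 = 12.13
B: |-0.37| + |4.30| = 0.37 + 4.30 = 4.67
C: |4.22| + |1.28| = 4.22 + 1.28 = 5.50
D: |3.56| + |-2.98| = 3.56 + 2.98 = 6.54
E: |2.11| + |-0.01| = 2.11 + 0.01 = 2.12
F: |8.43| + |7.92| = 8.43 + 7.92 = 16.35
G: |-0.48| + |-4.62| = 0.48 + 4.62 = 5.10
H: |3.71| + |-3.25| = 3.71 + 3.25 = 6.96
I: |-0.40| + |-1.03| = 0.40 + 1.03 = 1.43
J: |10.33| + |-0.94| = 10.33 + 0.94 = 11.27
K: |-0.36| + |2.70| = 0.36 + 2.70 = 3.06
Sorted: I (1.43) < E (2.12) < K (3.06) < B (4.67) < G (5.10) < …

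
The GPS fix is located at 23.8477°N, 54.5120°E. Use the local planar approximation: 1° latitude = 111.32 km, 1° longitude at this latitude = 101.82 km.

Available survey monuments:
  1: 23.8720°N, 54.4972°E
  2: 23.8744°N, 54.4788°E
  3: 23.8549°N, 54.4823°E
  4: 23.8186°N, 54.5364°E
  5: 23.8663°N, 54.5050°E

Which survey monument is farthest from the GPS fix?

2

Distances from 23.8477°N, 54.5120°E:
1: 3.0965 km
2: 4.5013 km
3: 3.1285 km
4: 4.0824 km
5: 2.1898 km
Maximum: 2 at 4.5013 km.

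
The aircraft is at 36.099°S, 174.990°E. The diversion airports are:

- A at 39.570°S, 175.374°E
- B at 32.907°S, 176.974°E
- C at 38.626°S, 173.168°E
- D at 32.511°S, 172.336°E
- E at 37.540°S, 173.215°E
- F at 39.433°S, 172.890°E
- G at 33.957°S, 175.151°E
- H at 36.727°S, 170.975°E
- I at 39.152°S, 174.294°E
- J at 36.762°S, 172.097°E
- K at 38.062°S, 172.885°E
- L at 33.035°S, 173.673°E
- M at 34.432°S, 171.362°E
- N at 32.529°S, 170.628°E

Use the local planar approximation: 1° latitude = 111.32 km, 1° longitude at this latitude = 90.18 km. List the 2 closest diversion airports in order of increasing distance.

E, G

Distances from 36.099°S, 174.990°E:
A: √((-3.471·111.32)² + (0.384·90.18)²) = √(149298.56128 + 1199.17595) = 387.940 km
B: √((3.192·111.32)² + (1.984·90.18)²) = √(126261.85358 + 32011.33583) = 397.836 km
C: √((-2.527·111.32)² + (-1.822·90.18)²) = √(79132.86310 + 26997.10572) = 325.776 km
D: √((3.588·111.32)² + (-2.654·90.18)²) = √(159533.26887 + 57282.54421) = 465.635 km
E: √((-1.441·111.32)² + (-1.775·90.18)²) = √(25732.04824 + 25622.24483) = 226.615 km
F: √((-3.334·111.32)² + (-2.100·90.18)²) = √(137745.55281 + 35864.02688) = 416.665 km
G: √((2.142·111.32)² + (0.161·90.18)²) = √(56857.18164 + 210.80078) = 238.889 km
H: √((-0.628·111.32)² + (-4.015·90.18)²) = √(4887.26269 + 131096.64009) = 368.760 km
I: √((-3.053·111.32)² + (-0.696·90.18)²) = √(115504.79241 + 3939.48037) = 345.607 km
J: √((-0.663·111.32)² + (-2.893·90.18)²) = √(5447.20164 + 68063.97822) = 271.129 km
K: √((-1.963·111.32)² + (-2.105·90.18)²) = √(47751.49737 + 36035.01128) = 289.459 km
L: √((3.064·111.32)² + (-1.317·90.18)²) = √(116338.62250 + 14105.61454) = 361.171 km
M: √((1.667·111.32)² + (-3.628·90.18)²) = √(34436.38820 + 107042.19810) = 376.136 km
N: √((3.570·111.32)² + (-4.362·90.18)²) = √(157936.61567 + 154736.14910) = 559.171 km
Sorted: E (226.615 km) < G (238.889 km) < J (271.129 km) < K (289.459 km) < …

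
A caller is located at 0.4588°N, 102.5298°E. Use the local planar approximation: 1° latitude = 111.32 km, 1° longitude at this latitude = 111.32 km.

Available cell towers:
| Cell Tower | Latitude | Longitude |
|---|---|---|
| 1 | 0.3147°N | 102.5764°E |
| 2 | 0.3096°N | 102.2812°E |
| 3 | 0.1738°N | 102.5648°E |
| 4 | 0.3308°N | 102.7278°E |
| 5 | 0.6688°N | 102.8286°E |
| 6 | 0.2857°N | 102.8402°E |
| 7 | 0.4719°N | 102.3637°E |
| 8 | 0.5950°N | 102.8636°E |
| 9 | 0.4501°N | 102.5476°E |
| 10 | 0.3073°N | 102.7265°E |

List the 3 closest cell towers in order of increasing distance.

Distances from 0.4588°N, 102.5298°E:
1: 16.8591 km
2: 32.2756 km
3: 31.9645 km
4: 26.2460 km
5: 40.6556 km
6: 39.5635 km
7: 18.5477 km
8: 40.1328 km
9: 2.2055 km
10: 27.6386 km
Sorted: 9 (2.2055 km) < 1 (16.8591 km) < 7 (18.5477 km) < 4 (26.2460 km) < 10 (27.6386 km) < …

9, 1, 7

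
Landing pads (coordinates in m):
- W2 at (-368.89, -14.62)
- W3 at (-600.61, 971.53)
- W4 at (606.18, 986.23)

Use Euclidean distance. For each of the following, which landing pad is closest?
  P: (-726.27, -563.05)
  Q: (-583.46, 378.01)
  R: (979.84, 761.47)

P at (-726.27, -563.05):
  W2: √((357.38)² + (548.43)²) = √(127720.4644 + 300775.4649) = 654.60 m
  W3: √((125.66)² + (1534.58)²) = √(15790.4356 + 2354935.7764) = 1539.72 m
  W4: √((1332.45)² + (1549.28)²) = √(1775423.0025 + 2400268.5184) = 2043.45 m
  → nearest: W2 (654.60 m)
Q at (-583.46, 378.01):
  W2: √((214.57)² + (-392.63)²) = √(46040.2849 + 154158.3169) = 447.44 m
  W3: √((-17.15)² + (593.52)²) = √(294.1225 + 352265.9904) = 593.77 m
  W4: √((1189.64)² + (608.22)²) = √(1415243.3296 + 369931.5684) = 1336.10 m
  → nearest: W2 (447.44 m)
R at (979.84, 761.47):
  W2: √((-1348.73)² + (-776.09)²) = √(1819072.6129 + 602315.6881) = 1556.08 m
  W3: √((-1580.45)² + (210.06)²) = √(2497822.2025 + 44125.2036) = 1594.35 m
  W4: √((-373.66)² + (224.76)²) = √(139621.7956 + 50517.0576) = 436.05 m
  → nearest: W4 (436.05 m)

P→W2; Q→W2; R→W4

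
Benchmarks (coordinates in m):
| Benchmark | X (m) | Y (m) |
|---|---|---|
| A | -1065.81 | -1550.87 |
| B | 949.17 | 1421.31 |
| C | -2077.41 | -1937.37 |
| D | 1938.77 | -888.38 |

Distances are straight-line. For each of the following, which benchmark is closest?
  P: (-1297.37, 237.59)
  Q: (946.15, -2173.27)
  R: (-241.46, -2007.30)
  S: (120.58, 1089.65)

P at (-1297.37, 237.59):
  A: √((231.56)² + (-1788.46)²) = √(53620.0336 + 3198589.1716) = 1803.39 m
  B: √((2246.54)² + (1183.72)²) = √(5046941.9716 + 1401193.0384) = 2539.32 m
  C: √((-780.04)² + (-2174.96)²) = √(608462.4016 + 4730451.0016) = 2310.61 m
  D: √((3236.14)² + (-1125.97)²) = √(10472602.0996 + 1267808.4409) = 3426.43 m
  → nearest: A (1803.39 m)
Q at (946.15, -2173.27):
  A: √((-2011.96)² + (622.40)²) = √(4047983.0416 + 387381.7600) = 2106.03 m
  B: √((3.02)² + (3594.58)²) = √(9.1204 + 12921005.3764) = 3594.58 m
  C: √((-3023.56)² + (235.90)²) = √(9141915.0736 + 55648.8100) = 3032.75 m
  D: √((992.62)² + (1284.89)²) = √(985294.4644 + 1650942.3121) = 1623.65 m
  → nearest: D (1623.65 m)
R at (-241.46, -2007.30):
  A: √((-824.35)² + (456.43)²) = √(679552.9225 + 208328.3449) = 942.27 m
  B: √((1190.63)² + (3428.61)²) = √(1417599.7969 + 11755366.5321) = 3629.46 m
  C: √((-1835.95)² + (69.93)²) = √(3370712.4025 + 4890.2049) = 1837.28 m
  D: √((2180.23)² + (1118.92)²) = √(4753402.8529 + 1251981.9664) = 2450.59 m
  → nearest: A (942.27 m)
S at (120.58, 1089.65):
  A: √((-1186.39)² + (-2640.52)²) = √(1407521.2321 + 6972345.8704) = 2894.80 m
  B: √((828.59)² + (331.66)²) = √(686561.3881 + 109998.3556) = 892.50 m
  C: √((-2197.99)² + (-3027.02)²) = √(4831160.0401 + 9162850.0804) = 3740.86 m
  D: √((1818.19)² + (-1978.03)²) = √(3305814.8761 + 3912602.6809) = 2686.71 m
  → nearest: B (892.50 m)

P→A; Q→D; R→A; S→B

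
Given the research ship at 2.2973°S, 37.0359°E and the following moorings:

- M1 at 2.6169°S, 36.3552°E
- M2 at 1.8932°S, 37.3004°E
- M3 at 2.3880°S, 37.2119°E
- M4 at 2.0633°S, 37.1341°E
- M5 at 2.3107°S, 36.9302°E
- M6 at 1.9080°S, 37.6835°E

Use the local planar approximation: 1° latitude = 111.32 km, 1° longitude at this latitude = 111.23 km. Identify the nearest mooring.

Distances from 2.2973°S, 37.0359°E:
M1: √((-0.3196·111.32)² + (-0.6807·111.23)²) = √(1265.784976 + 5732.649319) = 83.6566 km
M2: √((0.4041·111.32)² + (0.2645·111.23)²) = √(2023.597323 + 865.556112) = 53.7508 km
M3: √((-0.0907·111.32)² + (0.1760·111.23)²) = √(101.943836 + 383.238569) = 22.0269 km
M4: √((0.2340·111.32)² + (0.0982·111.23)²) = √(678.544149 + 119.307254) = 28.2463 km
M5: √((-0.0134·111.32)² + (-0.1057·111.23)²) = √(2.225133 + 138.227308) = 11.8513 km
M6: √((0.3893·111.32)² + (0.6476·111.23)²) = √(1878.084821 + 5188.687971) = 84.0641 km
Minimum: M5 at 11.8513 km.

M5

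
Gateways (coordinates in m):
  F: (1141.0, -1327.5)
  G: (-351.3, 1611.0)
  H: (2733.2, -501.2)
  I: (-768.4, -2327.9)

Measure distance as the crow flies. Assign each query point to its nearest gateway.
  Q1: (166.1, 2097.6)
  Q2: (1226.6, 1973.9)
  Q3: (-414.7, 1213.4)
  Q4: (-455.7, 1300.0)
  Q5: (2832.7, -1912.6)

Q1 at (166.1, 2097.6):
  F: 3561.1 m
  G: 710.3 m
  H: 3652.9 m
  I: 4523.1 m
  → nearest: G (710.3 m)
Q2 at (1226.6, 1973.9):
  F: 3302.5 m
  G: 1619.1 m
  H: 2897.6 m
  I: 4741.9 m
  → nearest: G (1619.1 m)
Q3 at (-414.7, 1213.4):
  F: 2979.3 m
  G: 402.6 m
  H: 3584.6 m
  I: 3558.9 m
  → nearest: G (402.6 m)
Q4 at (-455.7, 1300.0):
  F: 3074.6 m
  G: 328.1 m
  H: 3662.4 m
  I: 3641.4 m
  → nearest: G (328.1 m)
Q5 at (2832.7, -1912.6):
  F: 1790.0 m
  G: 4749.1 m
  H: 1414.9 m
  I: 3625.0 m
  → nearest: H (1414.9 m)

Q1→G; Q2→G; Q3→G; Q4→G; Q5→H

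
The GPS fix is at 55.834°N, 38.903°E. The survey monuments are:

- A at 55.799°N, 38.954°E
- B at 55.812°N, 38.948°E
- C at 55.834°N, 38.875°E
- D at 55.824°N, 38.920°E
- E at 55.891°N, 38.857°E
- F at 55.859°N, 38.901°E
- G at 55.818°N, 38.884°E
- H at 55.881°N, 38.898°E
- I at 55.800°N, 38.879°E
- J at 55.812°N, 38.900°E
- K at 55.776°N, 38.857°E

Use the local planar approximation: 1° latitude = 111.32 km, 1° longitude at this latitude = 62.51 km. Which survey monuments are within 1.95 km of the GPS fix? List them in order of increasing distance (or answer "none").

Distances from 55.834°N, 38.903°E:
A: 5.034 km
B: 3.730 km
C: 1.750 km
D: 1.539 km
E: 6.966 km
F: 2.786 km
G: 2.141 km
H: 5.241 km
I: 4.071 km
J: 2.456 km
K: 7.068 km
Threshold 1.95 km: D (1.539 km), C (1.750 km) are within range.

D, C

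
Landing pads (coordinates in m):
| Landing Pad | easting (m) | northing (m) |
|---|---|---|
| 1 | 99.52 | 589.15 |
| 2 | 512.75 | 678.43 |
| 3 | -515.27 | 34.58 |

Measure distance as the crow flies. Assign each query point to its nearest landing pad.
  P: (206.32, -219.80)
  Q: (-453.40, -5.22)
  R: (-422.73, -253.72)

P at (206.32, -219.80):
  1: 815.97 m
  2: 949.06 m
  3: 765.12 m
  → nearest: 3 (765.12 m)
Q at (-453.40, -5.22):
  1: 811.79 m
  2: 1183.56 m
  3: 73.57 m
  → nearest: 3 (73.57 m)
R at (-422.73, -253.72):
  1: 991.55 m
  2: 1320.62 m
  3: 302.79 m
  → nearest: 3 (302.79 m)

P→3; Q→3; R→3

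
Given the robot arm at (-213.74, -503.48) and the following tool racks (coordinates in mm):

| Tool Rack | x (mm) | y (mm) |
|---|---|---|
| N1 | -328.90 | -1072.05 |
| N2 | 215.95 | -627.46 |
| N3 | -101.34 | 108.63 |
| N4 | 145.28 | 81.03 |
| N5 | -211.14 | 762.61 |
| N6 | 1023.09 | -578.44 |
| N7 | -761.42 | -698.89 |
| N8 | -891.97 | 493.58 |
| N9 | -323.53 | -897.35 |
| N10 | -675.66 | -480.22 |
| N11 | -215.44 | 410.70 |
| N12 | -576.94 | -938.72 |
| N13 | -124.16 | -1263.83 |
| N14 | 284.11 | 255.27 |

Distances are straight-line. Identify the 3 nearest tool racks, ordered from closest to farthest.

N9, N2, N10

Distances from (-213.74, -503.48):
N1: √((-115.16)² + (-568.57)²) = √(13261.8256 + 323271.8449) = 580.12 mm
N2: √((429.69)² + (-123.98)²) = √(184633.4961 + 15371.0404) = 447.22 mm
N3: √((112.40)² + (612.11)²) = √(12633.7600 + 374678.6521) = 622.34 mm
N4: √((359.02)² + (584.51)²) = √(128895.3604 + 341651.9401) = 685.96 mm
N5: √((2.60)² + (1266.09)²) = √(6.7600 + 1602983.8881) = 1266.09 mm
N6: √((1236.83)² + (-74.96)²) = √(1529748.4489 + 5619.0016) = 1239.10 mm
N7: √((-547.68)² + (-195.41)²) = √(299953.3824 + 38185.0681) = 581.50 mm
N8: √((-678.23)² + (997.06)²) = √(459995.9329 + 994128.6436) = 1205.87 mm
N9: √((-109.79)² + (-393.87)²) = √(12053.8441 + 155133.5769) = 408.89 mm
N10: √((-461.92)² + (23.26)²) = √(213370.0864 + 541.0276) = 462.51 mm
N11: √((-1.70)² + (914.18)²) = √(2.8900 + 835725.0724) = 914.18 mm
N12: √((-363.20)² + (-435.24)²) = √(131914.2400 + 189433.8576) = 566.88 mm
N13: √((89.58)² + (-760.35)²) = √(8024.5764 + 578132.1225) = 765.61 mm
N14: √((497.85)² + (758.75)²) = √(247854.6225 + 575701.5625) = 907.50 mm
Sorted: N9 (408.89 mm) < N2 (447.22 mm) < N10 (462.51 mm) < N12 (566.88 mm) < N1 (580.12 mm) < …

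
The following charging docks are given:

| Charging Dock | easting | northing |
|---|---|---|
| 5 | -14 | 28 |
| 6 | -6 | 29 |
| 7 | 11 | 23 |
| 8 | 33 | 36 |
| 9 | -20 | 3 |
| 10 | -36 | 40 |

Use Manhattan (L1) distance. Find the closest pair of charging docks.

5 and 6

Pairwise distances:
5–6: |8| + |1| = 8 + 1 = 9
6–7: |17| + |-6| = 17 + 6 = 23
5–7: |25| + |-5| = 25 + 5 = 30
5–9: |-6| + |-25| = 6 + 25 = 31
5–10: |-22| + |12| = 22 + 12 = 34
7–8: |22| + |13| = 22 + 13 = 35
6–9: |-14| + |-26| = 14 + 26 = 40
6–10: |-30| + |11| = 30 + 11 = 41
6–8: |39| + |7| = 39 + 7 = 46
7–9: |-31| + |-20| = 31 + 20 = 51
9–10: |-16| + |37| = 16 + 37 = 53
5–8: |47| + |8| = 47 + 8 = 55
7–10: |-47| + |17| = 47 + 17 = 64
8–10: |-69| + |4| = 69 + 4 = 73
8–9: |-53| + |-33| = 53 + 33 = 86
Closest pair: 5–6 at 9.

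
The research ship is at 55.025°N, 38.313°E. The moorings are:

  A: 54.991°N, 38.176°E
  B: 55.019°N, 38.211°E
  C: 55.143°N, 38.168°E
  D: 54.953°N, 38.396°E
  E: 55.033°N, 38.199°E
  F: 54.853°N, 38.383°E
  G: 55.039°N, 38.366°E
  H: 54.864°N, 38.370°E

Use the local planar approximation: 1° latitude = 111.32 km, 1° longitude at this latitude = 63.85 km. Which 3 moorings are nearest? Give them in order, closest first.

Distances from 55.025°N, 38.313°E:
A: √((-0.034·111.32)² + (-0.137·63.85)²) = √(14.32532 + 76.51788) = 9.531 km
B: √((-0.006·111.32)² + (-0.102·63.85)²) = √(0.44612 + 42.41526) = 6.547 km
C: √((0.118·111.32)² + (-0.145·63.85)²) = √(172.54819 + 85.71519) = 16.071 km
D: √((-0.072·111.32)² + (0.083·63.85)²) = √(64.24087 + 28.08523) = 9.609 km
E: √((0.008·111.32)² + (-0.114·63.85)²) = √(0.79310 + 52.98239) = 7.333 km
F: √((-0.172·111.32)² + (0.070·63.85)²) = √(366.60914 + 19.97643) = 19.662 km
G: √((0.014·111.32)² + (0.053·63.85)²) = √(2.42886 + 11.45179) = 3.726 km
H: √((-0.161·111.32)² + (0.057·63.85)²) = √(321.21672 + 13.24560) = 18.288 km
Sorted: G (3.726 km) < B (6.547 km) < E (7.333 km) < A (9.531 km) < D (9.609 km) < …

G, B, E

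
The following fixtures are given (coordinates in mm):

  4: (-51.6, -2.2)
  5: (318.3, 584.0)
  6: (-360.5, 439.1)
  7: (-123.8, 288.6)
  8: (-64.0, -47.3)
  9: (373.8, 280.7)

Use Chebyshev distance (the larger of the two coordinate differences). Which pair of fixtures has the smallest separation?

4 and 8

Pairwise distances:
4–8: 45.1 mm
6–7: 236.7 mm
4–7: 290.8 mm
5–9: 303.3 mm
7–8: 335.9 mm
4–9: 425.4 mm
8–9: 437.8 mm
4–6: 441.3 mm
5–7: 442.1 mm
6–8: 486.4 mm
7–9: 497.6 mm
4–5: 586.2 mm
5–8: 631.3 mm
5–6: 678.8 mm
6–9: 734.3 mm
Closest pair: 4–8 at 45.1 mm.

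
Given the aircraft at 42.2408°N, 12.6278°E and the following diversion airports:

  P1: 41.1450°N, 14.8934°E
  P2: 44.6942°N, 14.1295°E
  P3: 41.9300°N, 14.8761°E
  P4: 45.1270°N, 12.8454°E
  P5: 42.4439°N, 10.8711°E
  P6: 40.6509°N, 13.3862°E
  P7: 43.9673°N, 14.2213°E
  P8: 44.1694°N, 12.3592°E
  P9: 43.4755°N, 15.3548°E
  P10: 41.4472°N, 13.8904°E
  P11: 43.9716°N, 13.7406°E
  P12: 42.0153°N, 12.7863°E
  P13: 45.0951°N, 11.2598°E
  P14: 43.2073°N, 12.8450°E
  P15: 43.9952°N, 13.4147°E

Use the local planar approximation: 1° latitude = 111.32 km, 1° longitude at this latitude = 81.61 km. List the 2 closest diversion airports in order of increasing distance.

Distances from 42.2408°N, 12.6278°E:
P1: √((-1.0958·111.32)² + (2.2656·81.61)²) = √(14880.207506 + 34186.388816) = 221.5098 km
P2: √((2.4534·111.32)² + (1.5017·81.61)²) = √(74590.431102 + 15019.418453) = 299.3490 km
P3: √((-0.3108·111.32)² + (2.2483·81.61)²) = √(1197.039318 + 33666.291285) = 186.7172 km
P4: √((2.8862·111.32)² + (0.2176·81.61)²) = √(103228.410466 + 315.358497) = 321.7822 km
P5: √((0.2031·111.32)² + (-1.7567·81.61)²) = √(511.171041 + 20553.318787) = 145.1361 km
P6: √((-1.5899·111.32)² + (0.7584·81.61)²) = √(31324.634624 + 3830.746420) = 187.4977 km
P7: √((1.7265·111.32)² + (1.5935·81.61)²) = √(36938.525948 + 16911.841173) = 232.0568 km
P8: √((1.9286·111.32)² + (-0.2686·81.61)²) = √(46092.548377 + 480.505953) = 215.8079 km
P9: √((1.2347·111.32)² + (2.7270·81.61)²) = √(18891.623930 + 49528.711697) = 261.5728 km
P10: √((-0.7936·111.32)² + (1.2626·81.61)²) = √(7804.583180 + 10617.403579) = 135.7276 km
P11: √((1.7308·111.32)² + (1.1128·81.61)²) = √(37122.752370 + 8247.474656) = 213.0029 km
P12: √((-0.2255·111.32)² + (0.1585·81.61)²) = √(630.143539 + 167.319011) = 28.2394 km
P13: √((2.8543·111.32)² + (-1.3680·81.61)²) = √(100959.137185 + 12464.043341) = 336.7836 km
P14: √((0.9665·111.32)² + (0.2172·81.61)²) = √(11575.775941 + 314.200157) = 109.0412 km
P15: √((1.7544·111.32)² + (0.7869·81.61)²) = √(38142.015005 + 4124.068273) = 205.5872 km
Sorted: P12 (28.2394 km) < P14 (109.0412 km) < P10 (135.7276 km) < P5 (145.1361 km) < …

P12, P14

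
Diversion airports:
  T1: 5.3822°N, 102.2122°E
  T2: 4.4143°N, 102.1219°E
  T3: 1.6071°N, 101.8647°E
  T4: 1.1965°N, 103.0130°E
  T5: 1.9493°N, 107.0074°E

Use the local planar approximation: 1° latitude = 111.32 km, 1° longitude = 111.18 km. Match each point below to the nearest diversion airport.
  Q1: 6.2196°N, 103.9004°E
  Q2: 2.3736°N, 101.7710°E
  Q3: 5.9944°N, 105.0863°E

Q1→T1; Q2→T3; Q3→T1

Q1 at 6.2196°N, 103.9004°E:
  T1: 209.5684 km
  T2: 281.9325 km
  T3: 561.1325 km
  T4: 567.8087 km
  T5: 587.6246 km
  → nearest: T1 (209.5684 km)
Q2 at 2.3736°N, 101.7710°E:
  T1: 338.4905 km
  T2: 230.4963 km
  T3: 85.9604 km
  T4: 190.3621 km
  T5: 584.0958 km
  → nearest: T3 (85.9604 km)
Q3 at 5.9944°N, 105.0863°E:
  T1: 326.7289 km
  T2: 373.5826 km
  T3: 605.6567 km
  T4: 581.7214 km
  T5: 498.3878 km
  → nearest: T1 (326.7289 km)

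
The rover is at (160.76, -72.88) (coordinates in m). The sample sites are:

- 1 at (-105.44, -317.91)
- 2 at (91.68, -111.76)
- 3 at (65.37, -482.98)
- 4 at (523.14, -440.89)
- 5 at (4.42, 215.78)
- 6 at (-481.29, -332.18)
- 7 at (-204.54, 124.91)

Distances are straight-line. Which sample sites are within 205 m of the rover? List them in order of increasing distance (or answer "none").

Distances from (160.76, -72.88):
1: √((-266.20)² + (-245.03)²) = √(70862.4400 + 60039.7009) = 361.80 m
2: √((-69.08)² + (-38.88)²) = √(4772.0464 + 1511.6544) = 79.27 m
3: √((-95.39)² + (-410.10)²) = √(9099.2521 + 168182.0100) = 421.05 m
4: √((362.38)² + (-368.01)²) = √(131319.2644 + 135431.3601) = 516.48 m
5: √((-156.34)² + (288.66)²) = √(24442.1956 + 83324.5956) = 328.28 m
6: √((-642.05)² + (-259.30)²) = √(412228.2025 + 67236.4900) = 692.43 m
7: √((-365.30)² + (197.79)²) = √(133444.0900 + 39120.8841) = 415.41 m
Threshold 205 m: 2 (79.27 m) is within range.

2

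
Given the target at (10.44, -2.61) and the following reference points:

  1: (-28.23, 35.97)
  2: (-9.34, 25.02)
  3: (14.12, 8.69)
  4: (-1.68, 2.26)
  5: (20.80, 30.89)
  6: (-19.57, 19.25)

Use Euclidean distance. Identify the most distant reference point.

Distances from (10.44, -2.61):
1: √((-38.67)² + (38.58)²) = √(1495.3689 + 1488.4164) = 54.62
2: √((-19.78)² + (27.63)²) = √(391.2484 + 763.4169) = 33.98
3: √((3.68)² + (11.30)²) = √(13.5424 + 127.6900) = 11.88
4: √((-12.12)² + (4.87)²) = √(146.8944 + 23.7169) = 13.06
5: √((10.36)² + (33.50)²) = √(107.3296 + 1122.2500) = 35.07
6: √((-30.01)² + (21.86)²) = √(900.6001 + 477.8596) = 37.13
Maximum: 1 at 54.62.

1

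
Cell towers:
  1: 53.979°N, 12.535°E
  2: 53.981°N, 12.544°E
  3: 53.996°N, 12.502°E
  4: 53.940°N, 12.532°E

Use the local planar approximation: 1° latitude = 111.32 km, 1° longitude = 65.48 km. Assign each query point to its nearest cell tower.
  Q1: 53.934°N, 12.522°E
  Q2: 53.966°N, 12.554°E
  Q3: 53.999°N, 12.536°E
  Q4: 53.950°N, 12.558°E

Q1 at 53.934°N, 12.522°E:
  1: 5.081 km
  2: 5.427 km
  3: 7.025 km
  4: 0.935 km
  → nearest: 4 (0.935 km)
Q2 at 53.966°N, 12.554°E:
  1: 1.908 km
  2: 1.794 km
  3: 4.769 km
  4: 3.233 km
  → nearest: 2 (1.794 km)
Q3 at 53.999°N, 12.536°E:
  1: 2.227 km
  2: 2.071 km
  3: 2.251 km
  4: 6.573 km
  → nearest: 2 (2.071 km)
Q4 at 53.950°N, 12.558°E:
  1: 3.562 km
  2: 3.571 km
  3: 6.298 km
  4: 2.034 km
  → nearest: 4 (2.034 km)

Q1→4; Q2→2; Q3→2; Q4→4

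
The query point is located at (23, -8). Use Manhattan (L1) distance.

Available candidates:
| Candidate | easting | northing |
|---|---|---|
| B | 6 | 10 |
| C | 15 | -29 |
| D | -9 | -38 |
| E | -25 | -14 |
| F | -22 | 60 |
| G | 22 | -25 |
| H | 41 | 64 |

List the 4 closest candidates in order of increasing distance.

Distances from (23, -8):
B: 35
C: 29
D: 62
E: 54
F: 113
G: 18
H: 90
Sorted: G (18) < C (29) < B (35) < E (54) < D (62) < H (90) < …

G, C, B, E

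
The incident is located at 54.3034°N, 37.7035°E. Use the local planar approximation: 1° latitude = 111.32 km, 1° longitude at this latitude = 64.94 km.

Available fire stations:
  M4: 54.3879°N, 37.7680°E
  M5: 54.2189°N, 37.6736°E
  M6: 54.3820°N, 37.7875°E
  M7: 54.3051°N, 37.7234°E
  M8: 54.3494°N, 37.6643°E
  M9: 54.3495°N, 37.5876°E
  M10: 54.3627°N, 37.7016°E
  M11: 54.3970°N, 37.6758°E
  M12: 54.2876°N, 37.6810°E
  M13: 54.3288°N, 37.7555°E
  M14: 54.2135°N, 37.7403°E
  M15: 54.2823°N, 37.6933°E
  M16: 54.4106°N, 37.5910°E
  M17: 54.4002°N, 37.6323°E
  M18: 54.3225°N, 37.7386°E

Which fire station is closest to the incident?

M7

Distances from 54.3034°N, 37.7035°E:
M4: 10.2970 km
M5: 9.6049 km
M6: 10.3109 km
M7: 1.3061 km
M8: 5.7186 km
M9: 9.1096 km
M10: 6.6024 km
M11: 10.5737 km
M12: 2.2866 km
M13: 4.4043 km
M14: 10.2890 km
M15: 2.4405 km
M16: 13.9922 km
M17: 11.7259 km
M18: 3.1171 km
Minimum: M7 at 1.3061 km.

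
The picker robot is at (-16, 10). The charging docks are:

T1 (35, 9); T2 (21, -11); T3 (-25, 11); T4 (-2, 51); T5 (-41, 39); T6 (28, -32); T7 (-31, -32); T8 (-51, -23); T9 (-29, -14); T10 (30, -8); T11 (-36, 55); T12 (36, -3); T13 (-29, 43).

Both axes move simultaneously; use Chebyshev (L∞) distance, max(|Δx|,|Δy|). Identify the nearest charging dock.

T3

Distances from (-16, 10):
T1: 51
T2: 37
T3: 9
T4: 41
T5: 29
T6: 44
T7: 42
T8: 35
T9: 24
T10: 46
T11: 45
T12: 52
T13: 33
Minimum: T3 at 9.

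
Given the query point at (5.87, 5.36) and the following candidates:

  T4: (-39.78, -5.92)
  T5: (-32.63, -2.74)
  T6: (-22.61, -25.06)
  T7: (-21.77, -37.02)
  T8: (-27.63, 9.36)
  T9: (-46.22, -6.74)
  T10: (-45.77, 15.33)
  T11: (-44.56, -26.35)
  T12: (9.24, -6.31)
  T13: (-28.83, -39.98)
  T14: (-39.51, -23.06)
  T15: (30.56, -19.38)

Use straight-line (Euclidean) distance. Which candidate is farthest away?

T11

Distances from (5.87, 5.36):
T4: 47.02
T5: 39.34
T6: 41.67
T7: 50.60
T8: 33.74
T9: 53.48
T10: 52.59
T11: 59.57
T12: 12.15
T13: 57.09
T14: 53.54
T15: 34.95
Maximum: T11 at 59.57.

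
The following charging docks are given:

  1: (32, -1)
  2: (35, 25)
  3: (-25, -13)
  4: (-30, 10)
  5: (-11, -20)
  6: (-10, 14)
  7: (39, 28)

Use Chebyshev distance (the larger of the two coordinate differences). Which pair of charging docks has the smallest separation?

Pairwise distances:
1–2: max(|3|, |26|) = 26
1–3: max(|-57|, |-12|) = 57
1–4: max(|-62|, |11|) = 62
1–5: max(|-43|, |-19|) = 43
1–6: max(|-42|, |15|) = 42
1–7: max(|7|, |29|) = 29
2–3: max(|-60|, |-38|) = 60
2–4: max(|-65|, |-15|) = 65
2–5: max(|-46|, |-45|) = 46
2–6: max(|-45|, |-11|) = 45
2–7: max(|4|, |3|) = 4
3–4: max(|-5|, |23|) = 23
3–5: max(|14|, |-7|) = 14
3–6: max(|15|, |27|) = 27
3–7: max(|64|, |41|) = 64
4–5: max(|19|, |-30|) = 30
4–6: max(|20|, |4|) = 20
4–7: max(|69|, |18|) = 69
5–6: max(|1|, |34|) = 34
5–7: max(|50|, |48|) = 50
6–7: max(|49|, |14|) = 49
Closest pair: 2–7 at 4.

2 and 7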